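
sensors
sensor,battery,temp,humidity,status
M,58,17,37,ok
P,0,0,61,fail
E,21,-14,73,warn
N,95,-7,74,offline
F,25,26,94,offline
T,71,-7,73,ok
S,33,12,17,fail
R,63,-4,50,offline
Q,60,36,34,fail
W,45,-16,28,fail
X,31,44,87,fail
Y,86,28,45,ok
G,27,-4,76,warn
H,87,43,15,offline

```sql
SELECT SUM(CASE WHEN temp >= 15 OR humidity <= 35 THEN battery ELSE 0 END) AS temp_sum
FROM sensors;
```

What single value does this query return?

sensor=M: ✓ → 58
sensor=P: ✗
sensor=E: ✗
sensor=N: ✗
sensor=F: ✓ → 25
sensor=T: ✗
sensor=S: ✓ → 33
sensor=R: ✗
sensor=Q: ✓ → 60
sensor=W: ✓ → 45
sensor=X: ✓ → 31
sensor=Y: ✓ → 86
sensor=G: ✗
sensor=H: ✓ → 87
temp_sum = 58 + 25 + 33 + 60 + 45 + 31 + 86 + 87 = 425

425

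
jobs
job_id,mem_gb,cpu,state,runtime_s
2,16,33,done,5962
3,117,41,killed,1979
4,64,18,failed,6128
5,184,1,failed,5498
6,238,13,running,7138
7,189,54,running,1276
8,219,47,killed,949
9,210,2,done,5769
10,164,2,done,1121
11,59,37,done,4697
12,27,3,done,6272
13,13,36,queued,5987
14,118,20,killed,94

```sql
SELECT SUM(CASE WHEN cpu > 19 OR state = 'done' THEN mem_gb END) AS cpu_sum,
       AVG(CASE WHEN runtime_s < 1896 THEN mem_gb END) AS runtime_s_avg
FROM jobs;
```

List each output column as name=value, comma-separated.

[cpu_sum: cpu > 19 OR state = 'done']
job_id=2: ✓ → 16
job_id=3: ✓ → 117
job_id=4: ✗
job_id=5: ✗
job_id=6: ✗
job_id=7: ✓ → 189
job_id=8: ✓ → 219
job_id=9: ✓ → 210
job_id=10: ✓ → 164
job_id=11: ✓ → 59
job_id=12: ✓ → 27
job_id=13: ✓ → 13
job_id=14: ✓ → 118
cpu_sum = 16 + 117 + 189 + 219 + 210 + 164 + 59 + 27 + 13 + 118 = 1132
—
[runtime_s_avg: runtime_s < 1896]
job_id=2: ✗
job_id=3: ✗
job_id=4: ✗
job_id=5: ✗
job_id=6: ✗
job_id=7: ✓ → 189
job_id=8: ✓ → 219
job_id=9: ✗
job_id=10: ✓ → 164
job_id=11: ✗
job_id=12: ✗
job_id=13: ✗
job_id=14: ✓ → 118
runtime_s_avg = (189 + 219 + 164 + 118) / 4 = 172.5

cpu_sum=1132, runtime_s_avg=172.5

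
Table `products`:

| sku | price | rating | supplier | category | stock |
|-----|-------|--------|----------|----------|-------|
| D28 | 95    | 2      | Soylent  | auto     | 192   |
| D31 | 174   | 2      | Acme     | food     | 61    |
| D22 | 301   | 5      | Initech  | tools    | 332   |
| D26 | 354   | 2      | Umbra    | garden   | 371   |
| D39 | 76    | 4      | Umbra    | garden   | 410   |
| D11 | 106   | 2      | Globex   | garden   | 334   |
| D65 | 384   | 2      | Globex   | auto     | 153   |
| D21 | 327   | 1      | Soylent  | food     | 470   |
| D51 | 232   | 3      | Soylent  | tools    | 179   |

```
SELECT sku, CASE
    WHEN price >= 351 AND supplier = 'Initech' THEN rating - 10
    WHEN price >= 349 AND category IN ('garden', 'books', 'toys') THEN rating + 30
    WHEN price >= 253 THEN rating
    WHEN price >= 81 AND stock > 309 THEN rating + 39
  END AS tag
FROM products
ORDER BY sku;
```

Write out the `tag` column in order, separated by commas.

sku=D11: price >= 81 AND stock > 309 → 41
sku=D21: price >= 253 → 1
sku=D22: price >= 253 → 5
sku=D26: price >= 349 AND category IN ('garden', 'books', 'toys') → 32
sku=D28: (no match → NULL) → NULL
sku=D31: (no match → NULL) → NULL
sku=D39: (no match → NULL) → NULL
sku=D51: (no match → NULL) → NULL
sku=D65: price >= 253 → 2

41, 1, 5, 32, NULL, NULL, NULL, NULL, 2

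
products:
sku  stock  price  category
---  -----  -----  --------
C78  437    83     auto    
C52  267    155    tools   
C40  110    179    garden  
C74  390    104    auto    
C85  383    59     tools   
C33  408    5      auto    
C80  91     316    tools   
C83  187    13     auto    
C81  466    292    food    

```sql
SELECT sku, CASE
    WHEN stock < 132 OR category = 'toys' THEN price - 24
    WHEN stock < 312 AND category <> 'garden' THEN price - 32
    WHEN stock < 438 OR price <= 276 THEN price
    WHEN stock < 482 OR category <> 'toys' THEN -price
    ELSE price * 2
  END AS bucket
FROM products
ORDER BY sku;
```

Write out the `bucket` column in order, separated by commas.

sku=C33: stock < 438 OR price <= 276 → 5
sku=C40: stock < 132 OR category = 'toys' → 155
sku=C52: stock < 312 AND category <> 'garden' → 123
sku=C74: stock < 438 OR price <= 276 → 104
sku=C78: stock < 438 OR price <= 276 → 83
sku=C80: stock < 132 OR category = 'toys' → 292
sku=C81: stock < 482 OR category <> 'toys' → -292
sku=C83: stock < 312 AND category <> 'garden' → -19
sku=C85: stock < 438 OR price <= 276 → 59

5, 155, 123, 104, 83, 292, -292, -19, 59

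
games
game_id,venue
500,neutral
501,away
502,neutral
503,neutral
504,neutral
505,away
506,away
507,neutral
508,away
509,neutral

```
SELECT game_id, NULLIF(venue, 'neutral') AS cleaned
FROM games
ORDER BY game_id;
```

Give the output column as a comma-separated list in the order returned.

NULL, away, NULL, NULL, NULL, away, away, NULL, away, NULL

game_id=500: venue=neutral vs neutral: equal → NULL
game_id=501: venue=away vs neutral: differ → away
game_id=502: venue=neutral vs neutral: equal → NULL
game_id=503: venue=neutral vs neutral: equal → NULL
game_id=504: venue=neutral vs neutral: equal → NULL
game_id=505: venue=away vs neutral: differ → away
game_id=506: venue=away vs neutral: differ → away
game_id=507: venue=neutral vs neutral: equal → NULL
game_id=508: venue=away vs neutral: differ → away
game_id=509: venue=neutral vs neutral: equal → NULL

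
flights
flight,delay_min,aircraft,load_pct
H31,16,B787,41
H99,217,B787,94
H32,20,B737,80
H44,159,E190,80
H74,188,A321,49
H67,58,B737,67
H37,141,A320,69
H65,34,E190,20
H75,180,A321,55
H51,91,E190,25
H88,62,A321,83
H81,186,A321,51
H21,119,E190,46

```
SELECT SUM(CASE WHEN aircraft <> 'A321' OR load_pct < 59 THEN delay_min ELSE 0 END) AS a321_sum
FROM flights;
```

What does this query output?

1409

flight=H31: ✓ → 16
flight=H99: ✓ → 217
flight=H32: ✓ → 20
flight=H44: ✓ → 159
flight=H74: ✓ → 188
flight=H67: ✓ → 58
flight=H37: ✓ → 141
flight=H65: ✓ → 34
flight=H75: ✓ → 180
flight=H51: ✓ → 91
flight=H88: ✗
flight=H81: ✓ → 186
flight=H21: ✓ → 119
a321_sum = 16 + 217 + 20 + 159 + 188 + 58 + 141 + 34 + 180 + 91 + 186 + 119 = 1409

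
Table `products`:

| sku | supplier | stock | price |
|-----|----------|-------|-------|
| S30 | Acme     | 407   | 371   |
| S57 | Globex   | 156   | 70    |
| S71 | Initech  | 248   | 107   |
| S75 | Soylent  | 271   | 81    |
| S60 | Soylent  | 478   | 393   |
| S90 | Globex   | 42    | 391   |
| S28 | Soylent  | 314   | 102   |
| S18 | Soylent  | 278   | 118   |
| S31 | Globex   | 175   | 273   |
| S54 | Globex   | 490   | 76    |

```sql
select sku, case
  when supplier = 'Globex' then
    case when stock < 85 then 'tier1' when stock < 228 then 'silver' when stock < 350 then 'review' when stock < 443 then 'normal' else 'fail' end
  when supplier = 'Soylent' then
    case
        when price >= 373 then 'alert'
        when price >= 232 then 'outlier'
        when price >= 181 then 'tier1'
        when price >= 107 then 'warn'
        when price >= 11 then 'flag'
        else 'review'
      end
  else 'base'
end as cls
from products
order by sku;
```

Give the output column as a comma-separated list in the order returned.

warn, flag, base, silver, fail, silver, alert, base, flag, tier1

sku=S18: supplier='Soylent' → inner[price >= 107] → warn
sku=S28: supplier='Soylent' → inner[price >= 11] → flag
sku=S30: supplier='Acme' → outer ELSE → base
sku=S31: supplier='Globex' → inner[stock < 228] → silver
sku=S54: supplier='Globex' → inner[ELSE] → fail
sku=S57: supplier='Globex' → inner[stock < 228] → silver
sku=S60: supplier='Soylent' → inner[price >= 373] → alert
sku=S71: supplier='Initech' → outer ELSE → base
sku=S75: supplier='Soylent' → inner[price >= 11] → flag
sku=S90: supplier='Globex' → inner[stock < 85] → tier1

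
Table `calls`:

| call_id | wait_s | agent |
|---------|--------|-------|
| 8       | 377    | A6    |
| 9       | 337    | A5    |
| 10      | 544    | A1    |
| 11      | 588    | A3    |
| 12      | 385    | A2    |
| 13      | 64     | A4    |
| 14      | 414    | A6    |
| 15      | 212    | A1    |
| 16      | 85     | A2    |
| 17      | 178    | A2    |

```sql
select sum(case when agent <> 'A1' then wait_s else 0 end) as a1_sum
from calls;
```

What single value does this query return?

call_id=8: ✓ → 377
call_id=9: ✓ → 337
call_id=10: ✗
call_id=11: ✓ → 588
call_id=12: ✓ → 385
call_id=13: ✓ → 64
call_id=14: ✓ → 414
call_id=15: ✗
call_id=16: ✓ → 85
call_id=17: ✓ → 178
a1_sum = 377 + 337 + 588 + 385 + 64 + 414 + 85 + 178 = 2428

2428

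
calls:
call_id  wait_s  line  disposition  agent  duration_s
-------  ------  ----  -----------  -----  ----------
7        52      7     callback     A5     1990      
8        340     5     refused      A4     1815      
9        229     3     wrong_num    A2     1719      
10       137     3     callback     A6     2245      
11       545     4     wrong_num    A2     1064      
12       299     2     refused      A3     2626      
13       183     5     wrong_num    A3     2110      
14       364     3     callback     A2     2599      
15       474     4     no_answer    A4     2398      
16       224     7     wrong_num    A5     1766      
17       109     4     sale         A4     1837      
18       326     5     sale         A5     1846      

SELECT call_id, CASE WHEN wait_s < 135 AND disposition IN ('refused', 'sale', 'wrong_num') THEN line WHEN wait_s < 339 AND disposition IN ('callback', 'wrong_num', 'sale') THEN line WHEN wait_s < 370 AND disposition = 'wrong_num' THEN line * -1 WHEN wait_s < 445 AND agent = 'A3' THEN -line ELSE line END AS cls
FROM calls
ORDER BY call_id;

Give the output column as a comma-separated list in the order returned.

7, 5, 3, 3, 4, -2, 5, 3, 4, 7, 4, 5

call_id=7: wait_s < 339 AND disposition IN ('callback', 'wrong_num', 'sale') → 7
call_id=8: ELSE → 5
call_id=9: wait_s < 339 AND disposition IN ('callback', 'wrong_num', 'sale') → 3
call_id=10: wait_s < 339 AND disposition IN ('callback', 'wrong_num', 'sale') → 3
call_id=11: ELSE → 4
call_id=12: wait_s < 445 AND agent = 'A3' → -2
call_id=13: wait_s < 339 AND disposition IN ('callback', 'wrong_num', 'sale') → 5
call_id=14: ELSE → 3
call_id=15: ELSE → 4
call_id=16: wait_s < 339 AND disposition IN ('callback', 'wrong_num', 'sale') → 7
call_id=17: wait_s < 135 AND disposition IN ('refused', 'sale', 'wrong_num') → 4
call_id=18: wait_s < 339 AND disposition IN ('callback', 'wrong_num', 'sale') → 5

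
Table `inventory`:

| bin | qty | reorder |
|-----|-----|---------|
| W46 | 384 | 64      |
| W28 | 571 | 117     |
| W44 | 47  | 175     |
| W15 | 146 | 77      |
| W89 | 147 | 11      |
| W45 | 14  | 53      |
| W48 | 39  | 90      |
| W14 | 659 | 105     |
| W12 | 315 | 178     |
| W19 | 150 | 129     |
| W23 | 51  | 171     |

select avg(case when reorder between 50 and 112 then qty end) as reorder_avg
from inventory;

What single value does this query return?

248.4

bin=W46: ✓ → 384
bin=W28: ✗
bin=W44: ✗
bin=W15: ✓ → 146
bin=W89: ✗
bin=W45: ✓ → 14
bin=W48: ✓ → 39
bin=W14: ✓ → 659
bin=W12: ✗
bin=W19: ✗
bin=W23: ✗
reorder_avg = (384 + 146 + 14 + 39 + 659) / 5 = 248.4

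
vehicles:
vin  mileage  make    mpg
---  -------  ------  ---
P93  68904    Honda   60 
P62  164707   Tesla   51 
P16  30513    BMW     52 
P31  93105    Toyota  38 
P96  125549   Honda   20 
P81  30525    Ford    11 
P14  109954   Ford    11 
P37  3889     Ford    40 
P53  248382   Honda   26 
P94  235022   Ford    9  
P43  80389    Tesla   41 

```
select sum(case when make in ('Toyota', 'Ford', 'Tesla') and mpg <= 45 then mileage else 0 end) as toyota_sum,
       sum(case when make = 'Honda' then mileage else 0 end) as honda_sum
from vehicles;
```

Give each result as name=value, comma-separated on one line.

[toyota_sum: make in ('Toyota', 'Ford', 'Tesla') and mpg <= 45]
vin=P93: ✗
vin=P62: ✗
vin=P16: ✗
vin=P31: ✓ → 93105
vin=P96: ✗
vin=P81: ✓ → 30525
vin=P14: ✓ → 109954
vin=P37: ✓ → 3889
vin=P53: ✗
vin=P94: ✓ → 235022
vin=P43: ✓ → 80389
toyota_sum = 93105 + 30525 + 109954 + 3889 + 235022 + 80389 = 552884
—
[honda_sum: make = 'Honda']
vin=P93: ✓ → 68904
vin=P62: ✗
vin=P16: ✗
vin=P31: ✗
vin=P96: ✓ → 125549
vin=P81: ✗
vin=P14: ✗
vin=P37: ✗
vin=P53: ✓ → 248382
vin=P94: ✗
vin=P43: ✗
honda_sum = 68904 + 125549 + 248382 = 442835

toyota_sum=552884, honda_sum=442835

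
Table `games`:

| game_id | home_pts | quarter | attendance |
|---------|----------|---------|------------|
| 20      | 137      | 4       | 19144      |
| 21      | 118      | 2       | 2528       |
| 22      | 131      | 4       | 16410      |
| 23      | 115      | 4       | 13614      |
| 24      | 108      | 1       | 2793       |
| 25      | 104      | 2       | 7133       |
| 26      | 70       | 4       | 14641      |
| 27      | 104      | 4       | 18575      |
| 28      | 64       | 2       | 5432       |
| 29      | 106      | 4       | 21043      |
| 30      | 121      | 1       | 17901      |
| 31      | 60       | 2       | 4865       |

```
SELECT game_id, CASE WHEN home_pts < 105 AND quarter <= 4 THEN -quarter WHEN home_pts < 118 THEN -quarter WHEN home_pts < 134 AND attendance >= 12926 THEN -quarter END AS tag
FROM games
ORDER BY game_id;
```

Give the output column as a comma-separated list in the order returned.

game_id=20: (no match → NULL) → NULL
game_id=21: (no match → NULL) → NULL
game_id=22: home_pts < 134 AND attendance >= 12926 → -4
game_id=23: home_pts < 118 → -4
game_id=24: home_pts < 118 → -1
game_id=25: home_pts < 105 AND quarter <= 4 → -2
game_id=26: home_pts < 105 AND quarter <= 4 → -4
game_id=27: home_pts < 105 AND quarter <= 4 → -4
game_id=28: home_pts < 105 AND quarter <= 4 → -2
game_id=29: home_pts < 118 → -4
game_id=30: home_pts < 134 AND attendance >= 12926 → -1
game_id=31: home_pts < 105 AND quarter <= 4 → -2

NULL, NULL, -4, -4, -1, -2, -4, -4, -2, -4, -1, -2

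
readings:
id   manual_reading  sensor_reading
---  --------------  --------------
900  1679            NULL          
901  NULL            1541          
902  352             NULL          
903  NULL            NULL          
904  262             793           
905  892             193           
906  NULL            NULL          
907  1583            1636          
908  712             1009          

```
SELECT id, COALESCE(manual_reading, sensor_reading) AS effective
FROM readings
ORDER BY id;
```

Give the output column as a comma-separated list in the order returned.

id=900: manual_reading=1679 → 1679
id=901: manual_reading=NULL, sensor_reading=1541 → 1541
id=902: manual_reading=352 → 352
id=903: manual_reading=NULL, sensor_reading=NULL (all NULL) → NULL
id=904: manual_reading=262 → 262
id=905: manual_reading=892 → 892
id=906: manual_reading=NULL, sensor_reading=NULL (all NULL) → NULL
id=907: manual_reading=1583 → 1583
id=908: manual_reading=712 → 712

1679, 1541, 352, NULL, 262, 892, NULL, 1583, 712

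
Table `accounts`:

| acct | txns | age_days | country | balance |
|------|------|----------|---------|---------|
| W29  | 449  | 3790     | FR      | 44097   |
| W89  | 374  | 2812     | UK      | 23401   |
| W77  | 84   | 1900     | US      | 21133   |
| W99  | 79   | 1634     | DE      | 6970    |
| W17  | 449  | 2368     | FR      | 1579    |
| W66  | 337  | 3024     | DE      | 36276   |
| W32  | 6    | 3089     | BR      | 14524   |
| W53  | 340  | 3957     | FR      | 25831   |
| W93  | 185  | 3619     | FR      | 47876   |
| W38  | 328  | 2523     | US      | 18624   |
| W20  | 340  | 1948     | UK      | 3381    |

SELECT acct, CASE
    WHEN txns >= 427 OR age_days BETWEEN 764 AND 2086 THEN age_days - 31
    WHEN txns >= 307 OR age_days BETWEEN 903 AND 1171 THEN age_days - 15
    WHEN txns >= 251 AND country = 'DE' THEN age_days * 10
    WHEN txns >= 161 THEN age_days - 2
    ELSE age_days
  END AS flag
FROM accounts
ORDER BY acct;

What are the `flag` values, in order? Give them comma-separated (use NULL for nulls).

2337, 1917, 3759, 3089, 2508, 3942, 3009, 1869, 2797, 3617, 1603

acct=W17: txns >= 427 OR age_days BETWEEN 764 AND 2086 → 2337
acct=W20: txns >= 427 OR age_days BETWEEN 764 AND 2086 → 1917
acct=W29: txns >= 427 OR age_days BETWEEN 764 AND 2086 → 3759
acct=W32: ELSE → 3089
acct=W38: txns >= 307 OR age_days BETWEEN 903 AND 1171 → 2508
acct=W53: txns >= 307 OR age_days BETWEEN 903 AND 1171 → 3942
acct=W66: txns >= 307 OR age_days BETWEEN 903 AND 1171 → 3009
acct=W77: txns >= 427 OR age_days BETWEEN 764 AND 2086 → 1869
acct=W89: txns >= 307 OR age_days BETWEEN 903 AND 1171 → 2797
acct=W93: txns >= 161 → 3617
acct=W99: txns >= 427 OR age_days BETWEEN 764 AND 2086 → 1603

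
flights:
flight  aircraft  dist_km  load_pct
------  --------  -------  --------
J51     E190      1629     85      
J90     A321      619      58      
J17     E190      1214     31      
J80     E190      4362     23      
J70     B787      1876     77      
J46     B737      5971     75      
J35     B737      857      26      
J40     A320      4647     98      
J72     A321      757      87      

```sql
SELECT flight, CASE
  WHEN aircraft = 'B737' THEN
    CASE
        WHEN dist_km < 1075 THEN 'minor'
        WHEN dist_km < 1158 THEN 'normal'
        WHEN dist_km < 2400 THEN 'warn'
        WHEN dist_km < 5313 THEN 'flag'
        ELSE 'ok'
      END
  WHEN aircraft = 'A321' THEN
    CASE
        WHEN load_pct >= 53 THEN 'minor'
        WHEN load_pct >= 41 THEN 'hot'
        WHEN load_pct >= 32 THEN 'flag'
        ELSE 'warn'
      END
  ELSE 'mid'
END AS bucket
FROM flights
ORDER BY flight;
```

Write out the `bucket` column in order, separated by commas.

flight=J17: aircraft='E190' → outer ELSE → mid
flight=J35: aircraft='B737' → inner[dist_km < 1075] → minor
flight=J40: aircraft='A320' → outer ELSE → mid
flight=J46: aircraft='B737' → inner[ELSE] → ok
flight=J51: aircraft='E190' → outer ELSE → mid
flight=J70: aircraft='B787' → outer ELSE → mid
flight=J72: aircraft='A321' → inner[load_pct >= 53] → minor
flight=J80: aircraft='E190' → outer ELSE → mid
flight=J90: aircraft='A321' → inner[load_pct >= 53] → minor

mid, minor, mid, ok, mid, mid, minor, mid, minor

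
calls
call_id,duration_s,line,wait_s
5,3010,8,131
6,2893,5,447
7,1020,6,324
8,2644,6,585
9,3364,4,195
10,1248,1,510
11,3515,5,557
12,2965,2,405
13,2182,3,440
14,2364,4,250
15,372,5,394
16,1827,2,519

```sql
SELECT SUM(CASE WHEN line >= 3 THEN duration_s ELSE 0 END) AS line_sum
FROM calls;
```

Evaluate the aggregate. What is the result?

call_id=5: ✓ → 3010
call_id=6: ✓ → 2893
call_id=7: ✓ → 1020
call_id=8: ✓ → 2644
call_id=9: ✓ → 3364
call_id=10: ✗
call_id=11: ✓ → 3515
call_id=12: ✗
call_id=13: ✓ → 2182
call_id=14: ✓ → 2364
call_id=15: ✓ → 372
call_id=16: ✗
line_sum = 3010 + 2893 + 1020 + 2644 + 3364 + 3515 + 2182 + 2364 + 372 = 21364

21364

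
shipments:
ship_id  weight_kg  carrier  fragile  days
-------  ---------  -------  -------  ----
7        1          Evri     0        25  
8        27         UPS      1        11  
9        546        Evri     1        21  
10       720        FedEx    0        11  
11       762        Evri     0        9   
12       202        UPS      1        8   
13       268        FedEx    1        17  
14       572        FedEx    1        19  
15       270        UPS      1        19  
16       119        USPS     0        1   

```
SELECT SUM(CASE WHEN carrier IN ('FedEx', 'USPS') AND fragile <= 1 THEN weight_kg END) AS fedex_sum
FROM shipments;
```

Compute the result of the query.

1679

ship_id=7: ✗
ship_id=8: ✗
ship_id=9: ✗
ship_id=10: ✓ → 720
ship_id=11: ✗
ship_id=12: ✗
ship_id=13: ✓ → 268
ship_id=14: ✓ → 572
ship_id=15: ✗
ship_id=16: ✓ → 119
fedex_sum = 720 + 268 + 572 + 119 = 1679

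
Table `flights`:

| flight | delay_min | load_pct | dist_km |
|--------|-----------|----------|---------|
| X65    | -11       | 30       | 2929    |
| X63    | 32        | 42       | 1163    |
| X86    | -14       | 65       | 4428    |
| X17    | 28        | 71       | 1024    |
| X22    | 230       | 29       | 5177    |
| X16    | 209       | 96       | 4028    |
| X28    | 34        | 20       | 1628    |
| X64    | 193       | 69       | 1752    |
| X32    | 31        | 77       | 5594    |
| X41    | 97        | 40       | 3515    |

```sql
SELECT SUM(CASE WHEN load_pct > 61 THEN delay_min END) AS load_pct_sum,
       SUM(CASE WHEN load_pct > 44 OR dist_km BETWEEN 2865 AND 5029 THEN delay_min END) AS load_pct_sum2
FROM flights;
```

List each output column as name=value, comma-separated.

load_pct_sum=447, load_pct_sum2=533

[load_pct_sum: load_pct > 61]
flight=X65: ✗
flight=X63: ✗
flight=X86: ✓ → -14
flight=X17: ✓ → 28
flight=X22: ✗
flight=X16: ✓ → 209
flight=X28: ✗
flight=X64: ✓ → 193
flight=X32: ✓ → 31
flight=X41: ✗
load_pct_sum = -14 + 28 + 209 + 193 + 31 = 447
—
[load_pct_sum2: load_pct > 44 OR dist_km BETWEEN 2865 AND 5029]
flight=X65: ✓ → -11
flight=X63: ✗
flight=X86: ✓ → -14
flight=X17: ✓ → 28
flight=X22: ✗
flight=X16: ✓ → 209
flight=X28: ✗
flight=X64: ✓ → 193
flight=X32: ✓ → 31
flight=X41: ✓ → 97
load_pct_sum2 = -11 + -14 + 28 + 209 + 193 + 31 + 97 = 533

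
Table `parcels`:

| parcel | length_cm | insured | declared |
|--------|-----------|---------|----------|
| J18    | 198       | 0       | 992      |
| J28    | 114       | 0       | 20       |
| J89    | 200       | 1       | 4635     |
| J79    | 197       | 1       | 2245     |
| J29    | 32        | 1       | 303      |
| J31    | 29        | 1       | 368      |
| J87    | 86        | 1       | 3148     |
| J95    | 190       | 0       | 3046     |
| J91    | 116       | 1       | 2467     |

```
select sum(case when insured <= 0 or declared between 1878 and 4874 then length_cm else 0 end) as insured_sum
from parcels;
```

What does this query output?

parcel=J18: ✓ → 198
parcel=J28: ✓ → 114
parcel=J89: ✓ → 200
parcel=J79: ✓ → 197
parcel=J29: ✗
parcel=J31: ✗
parcel=J87: ✓ → 86
parcel=J95: ✓ → 190
parcel=J91: ✓ → 116
insured_sum = 198 + 114 + 200 + 197 + 86 + 190 + 116 = 1101

1101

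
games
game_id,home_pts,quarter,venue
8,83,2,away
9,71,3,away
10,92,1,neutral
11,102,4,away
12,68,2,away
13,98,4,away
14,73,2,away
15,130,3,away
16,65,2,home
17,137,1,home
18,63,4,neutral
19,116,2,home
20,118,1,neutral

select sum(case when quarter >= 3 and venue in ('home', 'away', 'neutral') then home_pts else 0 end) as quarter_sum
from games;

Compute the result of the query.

game_id=8: ✗
game_id=9: ✓ → 71
game_id=10: ✗
game_id=11: ✓ → 102
game_id=12: ✗
game_id=13: ✓ → 98
game_id=14: ✗
game_id=15: ✓ → 130
game_id=16: ✗
game_id=17: ✗
game_id=18: ✓ → 63
game_id=19: ✗
game_id=20: ✗
quarter_sum = 71 + 102 + 98 + 130 + 63 = 464

464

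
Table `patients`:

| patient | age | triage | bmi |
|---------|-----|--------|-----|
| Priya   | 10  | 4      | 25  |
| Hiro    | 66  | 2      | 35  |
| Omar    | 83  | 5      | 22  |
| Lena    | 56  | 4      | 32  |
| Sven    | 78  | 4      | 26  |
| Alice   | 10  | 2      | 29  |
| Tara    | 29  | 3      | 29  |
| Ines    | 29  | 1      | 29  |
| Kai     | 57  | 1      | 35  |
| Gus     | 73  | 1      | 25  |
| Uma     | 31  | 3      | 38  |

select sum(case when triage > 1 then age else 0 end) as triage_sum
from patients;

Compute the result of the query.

patient=Priya: ✓ → 10
patient=Hiro: ✓ → 66
patient=Omar: ✓ → 83
patient=Lena: ✓ → 56
patient=Sven: ✓ → 78
patient=Alice: ✓ → 10
patient=Tara: ✓ → 29
patient=Ines: ✗
patient=Kai: ✗
patient=Gus: ✗
patient=Uma: ✓ → 31
triage_sum = 10 + 66 + 83 + 56 + 78 + 10 + 29 + 31 = 363

363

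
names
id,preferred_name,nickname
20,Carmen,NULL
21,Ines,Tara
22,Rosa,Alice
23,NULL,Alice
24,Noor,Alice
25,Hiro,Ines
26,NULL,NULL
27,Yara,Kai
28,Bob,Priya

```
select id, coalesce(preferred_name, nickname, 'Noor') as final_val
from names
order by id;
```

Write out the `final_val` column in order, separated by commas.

id=20: preferred_name=Carmen → Carmen
id=21: preferred_name=Ines → Ines
id=22: preferred_name=Rosa → Rosa
id=23: preferred_name=NULL, nickname=Alice → Alice
id=24: preferred_name=Noor → Noor
id=25: preferred_name=Hiro → Hiro
id=26: preferred_name=NULL, nickname=NULL, → literal Noor → Noor
id=27: preferred_name=Yara → Yara
id=28: preferred_name=Bob → Bob

Carmen, Ines, Rosa, Alice, Noor, Hiro, Noor, Yara, Bob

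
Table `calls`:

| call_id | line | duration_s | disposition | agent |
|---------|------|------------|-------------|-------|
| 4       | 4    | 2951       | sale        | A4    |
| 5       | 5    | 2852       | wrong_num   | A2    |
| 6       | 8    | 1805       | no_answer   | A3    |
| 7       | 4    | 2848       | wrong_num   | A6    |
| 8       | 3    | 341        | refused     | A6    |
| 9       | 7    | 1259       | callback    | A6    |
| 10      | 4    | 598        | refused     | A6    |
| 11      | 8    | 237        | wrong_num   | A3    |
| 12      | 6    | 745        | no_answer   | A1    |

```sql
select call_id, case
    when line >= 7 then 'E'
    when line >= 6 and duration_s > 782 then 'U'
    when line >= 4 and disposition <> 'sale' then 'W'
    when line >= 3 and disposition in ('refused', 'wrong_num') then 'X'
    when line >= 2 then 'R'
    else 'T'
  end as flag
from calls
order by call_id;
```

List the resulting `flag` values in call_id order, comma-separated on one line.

call_id=4: line >= 2 → R
call_id=5: line >= 4 and disposition <> 'sale' → W
call_id=6: line >= 7 → E
call_id=7: line >= 4 and disposition <> 'sale' → W
call_id=8: line >= 3 and disposition in ('refused', 'wrong_num') → X
call_id=9: line >= 7 → E
call_id=10: line >= 4 and disposition <> 'sale' → W
call_id=11: line >= 7 → E
call_id=12: line >= 4 and disposition <> 'sale' → W

R, W, E, W, X, E, W, E, W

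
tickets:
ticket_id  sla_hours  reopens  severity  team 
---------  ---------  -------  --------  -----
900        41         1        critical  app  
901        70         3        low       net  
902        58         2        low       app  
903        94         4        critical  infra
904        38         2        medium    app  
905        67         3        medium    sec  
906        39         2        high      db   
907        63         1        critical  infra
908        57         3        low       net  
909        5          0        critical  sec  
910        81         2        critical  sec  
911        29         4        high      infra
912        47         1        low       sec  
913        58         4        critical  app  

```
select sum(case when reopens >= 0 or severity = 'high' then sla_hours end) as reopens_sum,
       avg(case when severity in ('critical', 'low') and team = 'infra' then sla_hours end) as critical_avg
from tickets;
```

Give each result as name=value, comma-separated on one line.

[reopens_sum: reopens >= 0 or severity = 'high']
ticket_id=900: ✓ → 41
ticket_id=901: ✓ → 70
ticket_id=902: ✓ → 58
ticket_id=903: ✓ → 94
ticket_id=904: ✓ → 38
ticket_id=905: ✓ → 67
ticket_id=906: ✓ → 39
ticket_id=907: ✓ → 63
ticket_id=908: ✓ → 57
ticket_id=909: ✓ → 5
ticket_id=910: ✓ → 81
ticket_id=911: ✓ → 29
ticket_id=912: ✓ → 47
ticket_id=913: ✓ → 58
reopens_sum = 41 + 70 + 58 + 94 + 38 + 67 + 39 + 63 + 57 + 5 + 81 + 29 + 47 + 58 = 747
—
[critical_avg: severity in ('critical', 'low') and team = 'infra']
ticket_id=900: ✗
ticket_id=901: ✗
ticket_id=902: ✗
ticket_id=903: ✓ → 94
ticket_id=904: ✗
ticket_id=905: ✗
ticket_id=906: ✗
ticket_id=907: ✓ → 63
ticket_id=908: ✗
ticket_id=909: ✗
ticket_id=910: ✗
ticket_id=911: ✗
ticket_id=912: ✗
ticket_id=913: ✗
critical_avg = (94 + 63) / 2 = 78.5

reopens_sum=747, critical_avg=78.5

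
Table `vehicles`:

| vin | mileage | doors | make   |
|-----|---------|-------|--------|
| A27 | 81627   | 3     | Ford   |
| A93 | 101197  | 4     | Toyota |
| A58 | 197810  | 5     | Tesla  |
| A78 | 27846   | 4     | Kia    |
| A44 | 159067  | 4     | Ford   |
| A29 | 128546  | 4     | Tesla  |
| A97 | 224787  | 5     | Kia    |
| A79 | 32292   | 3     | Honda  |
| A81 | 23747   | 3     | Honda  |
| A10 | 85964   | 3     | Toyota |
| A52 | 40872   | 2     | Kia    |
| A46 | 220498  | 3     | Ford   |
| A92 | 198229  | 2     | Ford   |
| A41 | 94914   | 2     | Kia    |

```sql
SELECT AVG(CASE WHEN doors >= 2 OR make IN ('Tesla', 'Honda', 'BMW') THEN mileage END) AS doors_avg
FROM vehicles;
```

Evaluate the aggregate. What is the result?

115528.2857142857

vin=A27: ✓ → 81627
vin=A93: ✓ → 101197
vin=A58: ✓ → 197810
vin=A78: ✓ → 27846
vin=A44: ✓ → 159067
vin=A29: ✓ → 128546
vin=A97: ✓ → 224787
vin=A79: ✓ → 32292
vin=A81: ✓ → 23747
vin=A10: ✓ → 85964
vin=A52: ✓ → 40872
vin=A46: ✓ → 220498
vin=A92: ✓ → 198229
vin=A41: ✓ → 94914
doors_avg = (81627 + 101197 + 197810 + 27846 + 159067 + 128546 + 224787 + 32292 + 23747 + 85964 + 40872 + 220498 + 198229 + 94914) / 14 = 115528.2857142857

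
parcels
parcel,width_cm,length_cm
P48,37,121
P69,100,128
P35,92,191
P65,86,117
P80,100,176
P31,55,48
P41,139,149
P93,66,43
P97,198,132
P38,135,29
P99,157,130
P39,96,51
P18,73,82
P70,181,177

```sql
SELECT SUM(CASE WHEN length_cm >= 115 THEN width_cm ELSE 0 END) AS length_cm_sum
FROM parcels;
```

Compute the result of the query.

parcel=P48: ✓ → 37
parcel=P69: ✓ → 100
parcel=P35: ✓ → 92
parcel=P65: ✓ → 86
parcel=P80: ✓ → 100
parcel=P31: ✗
parcel=P41: ✓ → 139
parcel=P93: ✗
parcel=P97: ✓ → 198
parcel=P38: ✗
parcel=P99: ✓ → 157
parcel=P39: ✗
parcel=P18: ✗
parcel=P70: ✓ → 181
length_cm_sum = 37 + 100 + 92 + 86 + 100 + 139 + 198 + 157 + 181 = 1090

1090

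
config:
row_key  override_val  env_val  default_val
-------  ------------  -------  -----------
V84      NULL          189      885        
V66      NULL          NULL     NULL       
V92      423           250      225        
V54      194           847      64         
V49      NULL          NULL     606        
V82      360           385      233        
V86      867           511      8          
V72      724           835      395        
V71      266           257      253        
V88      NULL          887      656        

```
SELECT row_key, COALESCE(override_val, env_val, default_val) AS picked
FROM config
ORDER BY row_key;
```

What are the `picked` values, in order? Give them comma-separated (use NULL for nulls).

row_key=V49: override_val=NULL, env_val=NULL, default_val=606 → 606
row_key=V54: override_val=194 → 194
row_key=V66: override_val=NULL, env_val=NULL, default_val=NULL (all NULL) → NULL
row_key=V71: override_val=266 → 266
row_key=V72: override_val=724 → 724
row_key=V82: override_val=360 → 360
row_key=V84: override_val=NULL, env_val=189 → 189
row_key=V86: override_val=867 → 867
row_key=V88: override_val=NULL, env_val=887 → 887
row_key=V92: override_val=423 → 423

606, 194, NULL, 266, 724, 360, 189, 867, 887, 423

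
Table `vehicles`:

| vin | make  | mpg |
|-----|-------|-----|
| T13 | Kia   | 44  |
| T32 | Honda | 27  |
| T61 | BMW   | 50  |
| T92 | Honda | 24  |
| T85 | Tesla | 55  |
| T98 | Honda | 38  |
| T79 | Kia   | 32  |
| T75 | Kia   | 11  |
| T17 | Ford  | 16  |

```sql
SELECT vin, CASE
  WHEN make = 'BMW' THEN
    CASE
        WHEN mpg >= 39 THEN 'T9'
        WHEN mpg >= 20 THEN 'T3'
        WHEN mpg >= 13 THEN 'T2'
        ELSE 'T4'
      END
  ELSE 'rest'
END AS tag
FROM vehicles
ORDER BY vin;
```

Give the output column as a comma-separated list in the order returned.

rest, rest, rest, T9, rest, rest, rest, rest, rest

vin=T13: make='Kia' → outer ELSE → rest
vin=T17: make='Ford' → outer ELSE → rest
vin=T32: make='Honda' → outer ELSE → rest
vin=T61: make='BMW' → inner[mpg >= 39] → T9
vin=T75: make='Kia' → outer ELSE → rest
vin=T79: make='Kia' → outer ELSE → rest
vin=T85: make='Tesla' → outer ELSE → rest
vin=T92: make='Honda' → outer ELSE → rest
vin=T98: make='Honda' → outer ELSE → rest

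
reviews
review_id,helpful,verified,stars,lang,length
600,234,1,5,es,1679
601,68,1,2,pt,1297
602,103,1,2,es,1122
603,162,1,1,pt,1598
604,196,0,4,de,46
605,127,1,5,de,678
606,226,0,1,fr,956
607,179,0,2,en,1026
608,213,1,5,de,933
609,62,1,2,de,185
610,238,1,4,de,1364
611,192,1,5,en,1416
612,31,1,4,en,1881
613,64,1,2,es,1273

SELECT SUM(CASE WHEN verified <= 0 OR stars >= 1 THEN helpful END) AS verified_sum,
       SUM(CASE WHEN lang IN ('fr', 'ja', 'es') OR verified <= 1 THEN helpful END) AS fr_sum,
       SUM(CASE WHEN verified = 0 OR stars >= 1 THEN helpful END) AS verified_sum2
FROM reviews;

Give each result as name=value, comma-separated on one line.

[verified_sum: verified <= 0 OR stars >= 1]
review_id=600: ✓ → 234
review_id=601: ✓ → 68
review_id=602: ✓ → 103
review_id=603: ✓ → 162
review_id=604: ✓ → 196
review_id=605: ✓ → 127
review_id=606: ✓ → 226
review_id=607: ✓ → 179
review_id=608: ✓ → 213
review_id=609: ✓ → 62
review_id=610: ✓ → 238
review_id=611: ✓ → 192
review_id=612: ✓ → 31
review_id=613: ✓ → 64
verified_sum = 234 + 68 + 103 + 162 + 196 + 127 + 226 + 179 + 213 + 62 + 238 + 192 + 31 + 64 = 2095
—
[fr_sum: lang IN ('fr', 'ja', 'es') OR verified <= 1]
review_id=600: ✓ → 234
review_id=601: ✓ → 68
review_id=602: ✓ → 103
review_id=603: ✓ → 162
review_id=604: ✓ → 196
review_id=605: ✓ → 127
review_id=606: ✓ → 226
review_id=607: ✓ → 179
review_id=608: ✓ → 213
review_id=609: ✓ → 62
review_id=610: ✓ → 238
review_id=611: ✓ → 192
review_id=612: ✓ → 31
review_id=613: ✓ → 64
fr_sum = 234 + 68 + 103 + 162 + 196 + 127 + 226 + 179 + 213 + 62 + 238 + 192 + 31 + 64 = 2095
—
[verified_sum2: verified = 0 OR stars >= 1]
review_id=600: ✓ → 234
review_id=601: ✓ → 68
review_id=602: ✓ → 103
review_id=603: ✓ → 162
review_id=604: ✓ → 196
review_id=605: ✓ → 127
review_id=606: ✓ → 226
review_id=607: ✓ → 179
review_id=608: ✓ → 213
review_id=609: ✓ → 62
review_id=610: ✓ → 238
review_id=611: ✓ → 192
review_id=612: ✓ → 31
review_id=613: ✓ → 64
verified_sum2 = 234 + 68 + 103 + 162 + 196 + 127 + 226 + 179 + 213 + 62 + 238 + 192 + 31 + 64 = 2095

verified_sum=2095, fr_sum=2095, verified_sum2=2095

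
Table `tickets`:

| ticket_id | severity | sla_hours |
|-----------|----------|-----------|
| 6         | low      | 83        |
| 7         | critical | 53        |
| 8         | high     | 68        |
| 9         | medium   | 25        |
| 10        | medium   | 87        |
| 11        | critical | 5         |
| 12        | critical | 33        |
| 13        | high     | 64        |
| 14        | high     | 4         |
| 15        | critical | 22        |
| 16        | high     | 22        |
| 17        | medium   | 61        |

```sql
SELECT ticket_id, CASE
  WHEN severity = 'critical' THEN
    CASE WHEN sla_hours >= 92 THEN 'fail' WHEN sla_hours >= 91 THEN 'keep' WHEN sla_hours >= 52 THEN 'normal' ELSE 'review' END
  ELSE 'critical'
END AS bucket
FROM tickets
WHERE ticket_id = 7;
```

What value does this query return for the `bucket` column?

normal

ticket_id = 7: severity=critical, sla_hours=53.
severity='critical' → inner[sla_hours >= 52] → normal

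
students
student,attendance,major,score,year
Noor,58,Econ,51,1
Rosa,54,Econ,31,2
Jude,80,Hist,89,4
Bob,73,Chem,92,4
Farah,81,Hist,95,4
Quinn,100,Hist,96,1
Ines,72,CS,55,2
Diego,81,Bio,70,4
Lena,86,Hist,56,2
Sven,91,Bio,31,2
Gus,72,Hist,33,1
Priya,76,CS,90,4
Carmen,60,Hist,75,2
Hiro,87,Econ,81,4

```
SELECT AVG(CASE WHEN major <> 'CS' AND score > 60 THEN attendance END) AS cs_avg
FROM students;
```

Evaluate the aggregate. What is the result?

student=Noor: ✗
student=Rosa: ✗
student=Jude: ✓ → 80
student=Bob: ✓ → 73
student=Farah: ✓ → 81
student=Quinn: ✓ → 100
student=Ines: ✗
student=Diego: ✓ → 81
student=Lena: ✗
student=Sven: ✗
student=Gus: ✗
student=Priya: ✗
student=Carmen: ✓ → 60
student=Hiro: ✓ → 87
cs_avg = (80 + 73 + 81 + 100 + 81 + 60 + 87) / 7 = 80.2857142857

80.2857142857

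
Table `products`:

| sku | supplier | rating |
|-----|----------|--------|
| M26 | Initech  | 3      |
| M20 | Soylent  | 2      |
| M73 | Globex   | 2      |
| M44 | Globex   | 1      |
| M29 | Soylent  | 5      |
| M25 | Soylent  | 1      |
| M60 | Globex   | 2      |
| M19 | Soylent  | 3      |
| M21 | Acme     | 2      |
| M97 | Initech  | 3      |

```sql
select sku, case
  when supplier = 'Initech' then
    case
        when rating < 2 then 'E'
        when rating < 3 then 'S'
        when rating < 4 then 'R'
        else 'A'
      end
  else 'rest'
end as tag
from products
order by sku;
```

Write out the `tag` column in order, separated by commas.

rest, rest, rest, rest, R, rest, rest, rest, rest, R

sku=M19: supplier='Soylent' → outer ELSE → rest
sku=M20: supplier='Soylent' → outer ELSE → rest
sku=M21: supplier='Acme' → outer ELSE → rest
sku=M25: supplier='Soylent' → outer ELSE → rest
sku=M26: supplier='Initech' → inner[rating < 4] → R
sku=M29: supplier='Soylent' → outer ELSE → rest
sku=M44: supplier='Globex' → outer ELSE → rest
sku=M60: supplier='Globex' → outer ELSE → rest
sku=M73: supplier='Globex' → outer ELSE → rest
sku=M97: supplier='Initech' → inner[rating < 4] → R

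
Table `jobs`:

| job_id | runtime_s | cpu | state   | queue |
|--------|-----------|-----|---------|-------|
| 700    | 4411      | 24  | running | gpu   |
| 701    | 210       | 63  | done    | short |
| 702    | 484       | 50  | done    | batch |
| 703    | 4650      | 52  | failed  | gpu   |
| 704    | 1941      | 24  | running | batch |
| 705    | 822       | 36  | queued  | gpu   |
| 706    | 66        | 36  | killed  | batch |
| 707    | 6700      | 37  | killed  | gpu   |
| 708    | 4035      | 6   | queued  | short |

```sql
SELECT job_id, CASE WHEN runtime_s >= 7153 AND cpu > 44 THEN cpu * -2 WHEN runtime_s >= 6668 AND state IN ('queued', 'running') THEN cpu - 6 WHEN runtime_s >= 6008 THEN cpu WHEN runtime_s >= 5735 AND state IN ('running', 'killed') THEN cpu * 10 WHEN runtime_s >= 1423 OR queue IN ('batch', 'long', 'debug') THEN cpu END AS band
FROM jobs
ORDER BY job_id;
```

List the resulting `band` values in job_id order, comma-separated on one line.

job_id=700: runtime_s >= 1423 OR queue IN ('batch', 'long', 'debug') → 24
job_id=701: (no match → NULL) → NULL
job_id=702: runtime_s >= 1423 OR queue IN ('batch', 'long', 'debug') → 50
job_id=703: runtime_s >= 1423 OR queue IN ('batch', 'long', 'debug') → 52
job_id=704: runtime_s >= 1423 OR queue IN ('batch', 'long', 'debug') → 24
job_id=705: (no match → NULL) → NULL
job_id=706: runtime_s >= 1423 OR queue IN ('batch', 'long', 'debug') → 36
job_id=707: runtime_s >= 6008 → 37
job_id=708: runtime_s >= 1423 OR queue IN ('batch', 'long', 'debug') → 6

24, NULL, 50, 52, 24, NULL, 36, 37, 6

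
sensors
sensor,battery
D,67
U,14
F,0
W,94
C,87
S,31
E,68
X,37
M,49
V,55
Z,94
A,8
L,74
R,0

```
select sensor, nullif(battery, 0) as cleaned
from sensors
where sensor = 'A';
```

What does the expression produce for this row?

8

sensor = A: battery=8.
battery=8 vs 0: differ → 8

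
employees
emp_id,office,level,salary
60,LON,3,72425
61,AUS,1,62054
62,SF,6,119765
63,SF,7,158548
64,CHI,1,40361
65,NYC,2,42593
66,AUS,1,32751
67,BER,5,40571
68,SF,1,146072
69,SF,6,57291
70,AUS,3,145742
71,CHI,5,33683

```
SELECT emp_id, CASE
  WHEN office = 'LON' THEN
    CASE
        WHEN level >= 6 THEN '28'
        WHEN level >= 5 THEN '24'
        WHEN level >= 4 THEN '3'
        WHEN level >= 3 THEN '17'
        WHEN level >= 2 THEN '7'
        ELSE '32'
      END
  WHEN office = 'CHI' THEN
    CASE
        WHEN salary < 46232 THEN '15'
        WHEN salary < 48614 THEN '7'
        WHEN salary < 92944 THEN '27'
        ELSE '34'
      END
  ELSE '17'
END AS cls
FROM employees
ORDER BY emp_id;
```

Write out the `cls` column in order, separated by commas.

emp_id=60: office='LON' → inner[level >= 3] → 17
emp_id=61: office='AUS' → outer ELSE → 17
emp_id=62: office='SF' → outer ELSE → 17
emp_id=63: office='SF' → outer ELSE → 17
emp_id=64: office='CHI' → inner[salary < 46232] → 15
emp_id=65: office='NYC' → outer ELSE → 17
emp_id=66: office='AUS' → outer ELSE → 17
emp_id=67: office='BER' → outer ELSE → 17
emp_id=68: office='SF' → outer ELSE → 17
emp_id=69: office='SF' → outer ELSE → 17
emp_id=70: office='AUS' → outer ELSE → 17
emp_id=71: office='CHI' → inner[salary < 46232] → 15

17, 17, 17, 17, 15, 17, 17, 17, 17, 17, 17, 15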